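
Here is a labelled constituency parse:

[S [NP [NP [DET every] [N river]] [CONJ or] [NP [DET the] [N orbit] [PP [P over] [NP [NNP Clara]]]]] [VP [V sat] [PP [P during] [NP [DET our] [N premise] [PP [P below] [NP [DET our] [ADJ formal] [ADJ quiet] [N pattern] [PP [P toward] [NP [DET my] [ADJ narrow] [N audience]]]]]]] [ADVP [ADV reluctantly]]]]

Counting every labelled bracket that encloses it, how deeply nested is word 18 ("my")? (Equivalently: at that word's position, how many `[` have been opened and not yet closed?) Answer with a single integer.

9

The word sits inside DET, which is inside NP, inside PP, inside NP, inside PP, inside NP, inside PP, inside VP, inside S — 9 brackets in all.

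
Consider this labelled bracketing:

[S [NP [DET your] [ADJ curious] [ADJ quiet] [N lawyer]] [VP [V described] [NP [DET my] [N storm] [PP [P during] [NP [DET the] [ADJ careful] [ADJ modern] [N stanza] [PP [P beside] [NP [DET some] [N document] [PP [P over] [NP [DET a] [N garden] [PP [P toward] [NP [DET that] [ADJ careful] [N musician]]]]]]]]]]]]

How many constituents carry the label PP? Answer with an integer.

4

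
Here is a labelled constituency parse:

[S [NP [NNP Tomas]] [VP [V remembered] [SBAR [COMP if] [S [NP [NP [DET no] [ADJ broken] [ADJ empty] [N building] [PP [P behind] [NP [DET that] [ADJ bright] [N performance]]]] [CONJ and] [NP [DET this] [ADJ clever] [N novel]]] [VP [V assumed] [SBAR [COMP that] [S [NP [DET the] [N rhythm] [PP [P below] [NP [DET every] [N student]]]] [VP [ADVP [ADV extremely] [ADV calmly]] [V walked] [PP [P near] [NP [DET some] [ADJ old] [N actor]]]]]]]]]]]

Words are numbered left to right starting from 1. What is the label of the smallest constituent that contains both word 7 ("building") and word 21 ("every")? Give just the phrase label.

S

The smallest bracket enclosing both words is [S no broken empty building behind that bright performance and this clever novel assumed that the rhythm below every student extremely calmly walked near some old actor], so the label is S.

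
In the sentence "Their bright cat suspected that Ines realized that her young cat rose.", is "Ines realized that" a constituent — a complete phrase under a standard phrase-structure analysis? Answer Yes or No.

No

The sequence begins inside the noun phrase "Ines" and ends inside the verb phrase "realized that her young cat rose"; it crosses a phrase boundary, so no single node in the tree spans exactly those words.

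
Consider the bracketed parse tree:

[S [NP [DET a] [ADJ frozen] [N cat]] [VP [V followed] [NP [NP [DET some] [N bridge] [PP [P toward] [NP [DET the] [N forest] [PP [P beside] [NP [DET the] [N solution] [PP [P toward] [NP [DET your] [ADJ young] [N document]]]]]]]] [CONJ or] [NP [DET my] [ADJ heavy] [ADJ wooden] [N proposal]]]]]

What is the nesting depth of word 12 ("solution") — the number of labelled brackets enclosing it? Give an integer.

9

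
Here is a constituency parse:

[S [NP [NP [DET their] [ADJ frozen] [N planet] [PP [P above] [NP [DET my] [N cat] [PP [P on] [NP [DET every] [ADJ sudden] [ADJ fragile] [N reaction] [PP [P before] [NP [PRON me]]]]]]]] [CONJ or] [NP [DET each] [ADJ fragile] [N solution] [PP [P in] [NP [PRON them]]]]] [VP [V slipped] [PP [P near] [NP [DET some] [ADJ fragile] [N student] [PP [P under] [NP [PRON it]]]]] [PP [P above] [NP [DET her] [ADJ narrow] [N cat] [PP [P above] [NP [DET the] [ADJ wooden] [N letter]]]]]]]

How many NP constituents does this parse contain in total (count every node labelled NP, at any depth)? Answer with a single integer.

11

Scanning left to right, an opening `[NP` appears at word positions 1, 1, 5, 8, 13, 15, 19, 22, 26, 28, 32 — 11 in total.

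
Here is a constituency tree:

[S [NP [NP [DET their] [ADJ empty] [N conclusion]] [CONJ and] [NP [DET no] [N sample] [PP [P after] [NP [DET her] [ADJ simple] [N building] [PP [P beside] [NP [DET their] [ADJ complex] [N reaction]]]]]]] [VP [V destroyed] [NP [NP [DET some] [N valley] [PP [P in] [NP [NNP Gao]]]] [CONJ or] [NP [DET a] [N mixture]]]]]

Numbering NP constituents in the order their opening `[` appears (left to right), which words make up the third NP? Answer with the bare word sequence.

no sample after her simple building beside their complex reaction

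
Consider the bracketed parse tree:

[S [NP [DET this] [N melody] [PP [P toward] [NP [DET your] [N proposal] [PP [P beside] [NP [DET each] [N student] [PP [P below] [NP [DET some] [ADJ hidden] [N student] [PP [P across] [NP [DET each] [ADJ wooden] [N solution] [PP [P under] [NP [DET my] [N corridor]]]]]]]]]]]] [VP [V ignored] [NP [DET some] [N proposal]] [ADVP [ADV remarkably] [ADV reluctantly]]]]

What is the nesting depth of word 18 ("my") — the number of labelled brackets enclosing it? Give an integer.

13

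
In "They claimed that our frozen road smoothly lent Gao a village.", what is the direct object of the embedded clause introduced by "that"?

"lent" heads the VP of the embedded clause introduced by "that", and "a village" is its direct object.

a village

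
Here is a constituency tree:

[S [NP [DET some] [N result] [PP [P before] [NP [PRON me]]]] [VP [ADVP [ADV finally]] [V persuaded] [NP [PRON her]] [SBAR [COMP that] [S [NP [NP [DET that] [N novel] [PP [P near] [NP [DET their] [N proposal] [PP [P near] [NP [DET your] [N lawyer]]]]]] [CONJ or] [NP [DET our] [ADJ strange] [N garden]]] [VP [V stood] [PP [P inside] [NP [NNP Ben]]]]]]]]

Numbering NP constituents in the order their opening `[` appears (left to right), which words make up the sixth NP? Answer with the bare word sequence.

In left-to-right order the NP constituents are "some result before me"; "me"; "her"; "that novel near their proposal near your lawyer or our strange garden"; "that novel near their proposal near your lawyer"; "their proposal near your lawyer"; "your lawyer"; "our strange garden"; "Ben". Number 6 is "their proposal near your lawyer".

their proposal near your lawyer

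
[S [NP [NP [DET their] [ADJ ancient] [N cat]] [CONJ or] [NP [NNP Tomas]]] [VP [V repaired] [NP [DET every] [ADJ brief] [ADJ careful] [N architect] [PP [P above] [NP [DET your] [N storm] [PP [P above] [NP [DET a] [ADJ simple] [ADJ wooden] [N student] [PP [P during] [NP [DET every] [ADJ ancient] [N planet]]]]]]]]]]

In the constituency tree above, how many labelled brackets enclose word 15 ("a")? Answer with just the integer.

8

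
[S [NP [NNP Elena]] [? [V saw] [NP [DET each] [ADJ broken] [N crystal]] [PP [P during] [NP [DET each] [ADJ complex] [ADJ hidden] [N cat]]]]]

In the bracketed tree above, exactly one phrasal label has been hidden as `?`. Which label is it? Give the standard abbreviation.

A constituent whose immediate children are V 'saw', NP, PP is a verb phrase: VP.

VP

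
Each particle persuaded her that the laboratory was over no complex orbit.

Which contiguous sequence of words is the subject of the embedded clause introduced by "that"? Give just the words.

"the laboratory" is the NP that combines with the VP headed by "was" to form the embedded clause introduced by "that" — the subject.

the laboratory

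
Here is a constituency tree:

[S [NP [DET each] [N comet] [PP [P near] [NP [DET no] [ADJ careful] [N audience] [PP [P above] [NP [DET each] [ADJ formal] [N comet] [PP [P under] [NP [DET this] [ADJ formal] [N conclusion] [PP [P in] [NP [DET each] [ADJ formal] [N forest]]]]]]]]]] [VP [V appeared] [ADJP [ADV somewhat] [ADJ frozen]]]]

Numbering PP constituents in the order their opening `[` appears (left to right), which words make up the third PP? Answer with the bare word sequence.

Opening `[PP` markers occur at word positions 3, 7, 11, 15; the third of these opens the constituent [PP under this formal conclusion in each formal forest].

under this formal conclusion in each formal forest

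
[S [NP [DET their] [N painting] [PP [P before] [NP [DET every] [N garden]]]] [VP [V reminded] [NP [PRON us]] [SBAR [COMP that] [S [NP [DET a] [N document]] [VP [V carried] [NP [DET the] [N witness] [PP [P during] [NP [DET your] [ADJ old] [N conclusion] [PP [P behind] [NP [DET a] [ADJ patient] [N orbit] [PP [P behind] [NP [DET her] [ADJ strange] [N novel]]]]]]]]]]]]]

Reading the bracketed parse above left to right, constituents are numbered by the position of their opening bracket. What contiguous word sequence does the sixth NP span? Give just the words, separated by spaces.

your old conclusion behind a patient orbit behind her strange novel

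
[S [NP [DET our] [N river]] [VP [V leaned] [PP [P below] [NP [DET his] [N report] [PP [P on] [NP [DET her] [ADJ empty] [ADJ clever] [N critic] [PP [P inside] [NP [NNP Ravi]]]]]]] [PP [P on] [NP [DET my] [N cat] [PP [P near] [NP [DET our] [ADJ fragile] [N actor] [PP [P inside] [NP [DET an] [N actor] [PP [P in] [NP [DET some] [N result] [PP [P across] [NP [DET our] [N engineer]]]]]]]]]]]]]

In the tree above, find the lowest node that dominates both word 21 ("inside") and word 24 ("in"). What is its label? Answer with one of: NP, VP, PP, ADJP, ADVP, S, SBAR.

Both words fall inside [PP inside an actor in some result across our engineer] (words 21–29), and no smaller constituent contains them both. Label: PP.

PP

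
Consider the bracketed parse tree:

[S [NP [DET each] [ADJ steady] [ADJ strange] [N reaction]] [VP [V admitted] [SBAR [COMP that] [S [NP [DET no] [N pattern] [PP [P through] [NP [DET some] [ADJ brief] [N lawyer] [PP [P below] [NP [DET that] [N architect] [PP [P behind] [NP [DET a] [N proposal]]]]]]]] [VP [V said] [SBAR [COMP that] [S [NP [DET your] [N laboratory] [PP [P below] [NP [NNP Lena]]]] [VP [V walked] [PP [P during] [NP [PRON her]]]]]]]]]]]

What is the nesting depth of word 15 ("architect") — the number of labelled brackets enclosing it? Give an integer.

10

Counting open brackets not yet closed at "architect": [S [VP [SBAR [S [NP [PP [NP [PP [NP [N = 10.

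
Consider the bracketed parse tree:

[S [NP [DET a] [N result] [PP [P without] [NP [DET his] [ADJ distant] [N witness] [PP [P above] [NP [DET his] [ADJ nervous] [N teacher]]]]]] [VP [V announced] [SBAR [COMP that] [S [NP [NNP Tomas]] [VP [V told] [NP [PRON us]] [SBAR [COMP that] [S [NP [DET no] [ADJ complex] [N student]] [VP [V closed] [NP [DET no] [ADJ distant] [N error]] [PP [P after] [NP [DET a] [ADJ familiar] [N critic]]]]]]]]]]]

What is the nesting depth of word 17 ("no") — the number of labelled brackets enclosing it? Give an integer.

9

The word sits inside DET, which is inside NP, inside S, inside SBAR, inside VP, inside S, inside SBAR, inside VP, inside S — 9 brackets in all.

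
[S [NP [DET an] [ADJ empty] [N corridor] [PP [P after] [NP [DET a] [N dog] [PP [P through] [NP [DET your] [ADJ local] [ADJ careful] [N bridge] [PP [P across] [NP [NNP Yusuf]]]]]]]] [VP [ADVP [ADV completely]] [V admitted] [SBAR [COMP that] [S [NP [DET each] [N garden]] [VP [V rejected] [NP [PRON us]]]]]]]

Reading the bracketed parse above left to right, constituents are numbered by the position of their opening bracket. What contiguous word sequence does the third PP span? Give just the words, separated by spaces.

across Yusuf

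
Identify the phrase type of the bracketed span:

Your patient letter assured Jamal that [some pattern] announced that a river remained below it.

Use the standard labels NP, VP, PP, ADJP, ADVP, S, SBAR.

NP

The span is built around the noun "pattern" — a noun phrase (NP).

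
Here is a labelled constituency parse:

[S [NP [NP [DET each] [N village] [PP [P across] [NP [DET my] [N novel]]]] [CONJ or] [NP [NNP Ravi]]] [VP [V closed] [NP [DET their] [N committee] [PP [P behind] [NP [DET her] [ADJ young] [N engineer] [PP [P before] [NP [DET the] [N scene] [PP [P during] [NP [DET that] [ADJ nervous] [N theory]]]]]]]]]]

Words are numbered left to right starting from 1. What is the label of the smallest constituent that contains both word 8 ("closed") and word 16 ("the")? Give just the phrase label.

VP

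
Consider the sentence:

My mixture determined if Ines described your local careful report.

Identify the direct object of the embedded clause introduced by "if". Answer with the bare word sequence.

The verb of the embedded clause introduced by "if" is "described"; its direct object is the NP "your local careful report".

your local careful report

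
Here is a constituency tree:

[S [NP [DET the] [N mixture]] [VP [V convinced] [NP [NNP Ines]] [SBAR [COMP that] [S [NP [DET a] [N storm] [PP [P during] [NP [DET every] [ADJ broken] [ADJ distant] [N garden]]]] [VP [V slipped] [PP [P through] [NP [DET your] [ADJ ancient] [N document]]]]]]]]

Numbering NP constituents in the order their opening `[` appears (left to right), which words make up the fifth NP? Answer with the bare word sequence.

In left-to-right order the NP constituents are "the mixture"; "Ines"; "a storm during every broken distant garden"; "every broken distant garden"; "your ancient document". Number 5 is "your ancient document".

your ancient document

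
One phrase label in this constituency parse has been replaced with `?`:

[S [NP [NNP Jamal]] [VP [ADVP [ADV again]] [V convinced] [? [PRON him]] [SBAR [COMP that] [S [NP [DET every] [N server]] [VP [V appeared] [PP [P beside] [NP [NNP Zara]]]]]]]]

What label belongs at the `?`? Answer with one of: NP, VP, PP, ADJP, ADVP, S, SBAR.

NP

The `?` node immediately contains: PRON 'him'. That is the internal structure of a noun phrase, so the label is NP.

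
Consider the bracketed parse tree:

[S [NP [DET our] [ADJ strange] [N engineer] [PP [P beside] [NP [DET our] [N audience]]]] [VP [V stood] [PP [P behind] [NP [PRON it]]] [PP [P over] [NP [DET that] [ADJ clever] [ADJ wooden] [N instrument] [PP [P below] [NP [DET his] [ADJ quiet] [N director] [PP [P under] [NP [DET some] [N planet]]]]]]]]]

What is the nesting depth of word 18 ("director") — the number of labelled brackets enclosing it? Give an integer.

7

Path from the root down to the word: S → VP → PP → NP → PP → NP → N. That is 7 enclosing brackets.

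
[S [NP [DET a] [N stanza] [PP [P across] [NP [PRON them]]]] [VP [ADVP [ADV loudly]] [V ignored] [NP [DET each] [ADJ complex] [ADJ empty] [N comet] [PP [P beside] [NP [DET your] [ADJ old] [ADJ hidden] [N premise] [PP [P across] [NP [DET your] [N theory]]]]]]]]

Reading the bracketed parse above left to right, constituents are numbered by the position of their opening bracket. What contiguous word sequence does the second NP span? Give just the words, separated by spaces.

them

The NP opening brackets appear, in order, over: "a stanza across them"; "them"; "each complex empty comet beside your old hidden premise across your theory"; "your old hidden premise across your theory"; "your theory". The second one spans "them".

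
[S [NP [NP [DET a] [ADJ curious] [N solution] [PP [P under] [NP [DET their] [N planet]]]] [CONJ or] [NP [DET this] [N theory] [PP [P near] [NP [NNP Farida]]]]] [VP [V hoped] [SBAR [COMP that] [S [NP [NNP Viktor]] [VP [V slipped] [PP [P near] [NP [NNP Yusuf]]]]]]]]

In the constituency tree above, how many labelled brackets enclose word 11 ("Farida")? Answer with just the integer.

6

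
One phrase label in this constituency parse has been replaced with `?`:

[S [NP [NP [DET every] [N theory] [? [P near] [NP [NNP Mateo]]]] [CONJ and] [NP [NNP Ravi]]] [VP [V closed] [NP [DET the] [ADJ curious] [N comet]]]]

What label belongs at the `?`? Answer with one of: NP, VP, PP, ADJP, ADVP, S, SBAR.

PP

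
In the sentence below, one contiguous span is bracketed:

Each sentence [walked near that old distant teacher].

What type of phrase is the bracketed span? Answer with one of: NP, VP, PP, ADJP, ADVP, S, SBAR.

VP

"walked" is the head of the bracketed span, so the span is a verb phrase: VP.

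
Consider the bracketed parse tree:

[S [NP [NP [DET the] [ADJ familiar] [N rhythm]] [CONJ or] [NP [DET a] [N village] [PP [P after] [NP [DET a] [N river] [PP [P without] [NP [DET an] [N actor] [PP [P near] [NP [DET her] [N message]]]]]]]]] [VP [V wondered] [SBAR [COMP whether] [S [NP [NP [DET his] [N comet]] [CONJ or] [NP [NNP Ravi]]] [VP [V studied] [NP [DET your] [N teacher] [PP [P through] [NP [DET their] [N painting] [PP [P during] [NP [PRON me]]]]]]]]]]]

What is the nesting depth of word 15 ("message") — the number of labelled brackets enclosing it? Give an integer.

10

Path from the root down to the word: S → NP → NP → PP → NP → PP → NP → PP → NP → N. That is 10 enclosing brackets.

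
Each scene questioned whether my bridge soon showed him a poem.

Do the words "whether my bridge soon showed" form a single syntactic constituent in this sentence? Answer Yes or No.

The sequence begins inside the complementizer "whether" and ends inside the clause "my bridge soon showed him a poem"; it crosses a phrase boundary, so no single node in the tree spans exactly those words.

No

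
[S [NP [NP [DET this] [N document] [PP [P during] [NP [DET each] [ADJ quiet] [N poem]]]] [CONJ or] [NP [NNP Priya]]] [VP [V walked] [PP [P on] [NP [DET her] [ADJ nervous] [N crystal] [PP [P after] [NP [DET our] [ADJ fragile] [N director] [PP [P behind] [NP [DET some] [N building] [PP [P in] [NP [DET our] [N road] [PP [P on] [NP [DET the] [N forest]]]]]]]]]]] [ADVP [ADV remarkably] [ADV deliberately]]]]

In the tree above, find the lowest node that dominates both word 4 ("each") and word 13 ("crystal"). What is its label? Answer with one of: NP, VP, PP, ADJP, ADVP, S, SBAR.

S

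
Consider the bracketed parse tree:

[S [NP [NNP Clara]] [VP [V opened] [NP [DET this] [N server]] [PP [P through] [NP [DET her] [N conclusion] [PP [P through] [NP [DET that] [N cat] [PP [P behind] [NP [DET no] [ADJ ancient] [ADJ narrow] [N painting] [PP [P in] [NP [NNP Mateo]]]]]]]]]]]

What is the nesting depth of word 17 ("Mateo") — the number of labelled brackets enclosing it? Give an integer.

11

Counting open brackets not yet closed at "Mateo": [S [VP [PP [NP [PP [NP [PP [NP [PP [NP [NNP = 11.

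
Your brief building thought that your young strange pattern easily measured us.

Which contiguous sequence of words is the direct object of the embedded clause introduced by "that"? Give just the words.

us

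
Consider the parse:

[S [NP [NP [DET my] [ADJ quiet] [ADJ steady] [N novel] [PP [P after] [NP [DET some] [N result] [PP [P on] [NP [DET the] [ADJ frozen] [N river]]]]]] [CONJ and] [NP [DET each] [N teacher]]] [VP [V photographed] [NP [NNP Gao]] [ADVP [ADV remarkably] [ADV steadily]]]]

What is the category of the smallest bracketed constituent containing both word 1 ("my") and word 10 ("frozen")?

NP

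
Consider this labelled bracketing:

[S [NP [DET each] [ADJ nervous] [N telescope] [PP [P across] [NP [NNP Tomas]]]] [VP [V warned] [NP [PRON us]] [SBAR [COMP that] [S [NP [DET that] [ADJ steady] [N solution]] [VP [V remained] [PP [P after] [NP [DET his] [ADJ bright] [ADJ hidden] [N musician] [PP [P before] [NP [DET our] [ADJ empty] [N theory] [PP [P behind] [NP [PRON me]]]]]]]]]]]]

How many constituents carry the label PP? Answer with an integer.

4

Listing each PP by its span: [PP across Tomas]; [PP after his bright hidden musician before our empty theory behind me]; [PP before our empty theory behind me]; [PP behind me] — that makes 4.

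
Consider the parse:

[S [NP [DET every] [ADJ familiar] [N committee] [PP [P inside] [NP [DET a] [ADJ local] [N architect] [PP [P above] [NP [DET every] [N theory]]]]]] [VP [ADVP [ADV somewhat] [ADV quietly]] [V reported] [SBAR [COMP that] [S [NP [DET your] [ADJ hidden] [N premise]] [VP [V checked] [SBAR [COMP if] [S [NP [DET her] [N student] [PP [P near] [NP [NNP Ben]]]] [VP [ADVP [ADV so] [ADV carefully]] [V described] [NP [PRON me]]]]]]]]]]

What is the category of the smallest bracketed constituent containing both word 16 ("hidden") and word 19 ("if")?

S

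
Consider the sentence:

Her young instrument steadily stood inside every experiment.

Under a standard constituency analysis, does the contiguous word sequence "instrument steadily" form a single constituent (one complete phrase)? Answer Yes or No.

No

The smallest constituent containing the whole sequence is the clause [S her young instrument steadily stood inside every experiment], but the sequence is only part of it — it straddles the boundary between noun phrase "her young instrument" and verb phrase "steadily stood inside every experiment".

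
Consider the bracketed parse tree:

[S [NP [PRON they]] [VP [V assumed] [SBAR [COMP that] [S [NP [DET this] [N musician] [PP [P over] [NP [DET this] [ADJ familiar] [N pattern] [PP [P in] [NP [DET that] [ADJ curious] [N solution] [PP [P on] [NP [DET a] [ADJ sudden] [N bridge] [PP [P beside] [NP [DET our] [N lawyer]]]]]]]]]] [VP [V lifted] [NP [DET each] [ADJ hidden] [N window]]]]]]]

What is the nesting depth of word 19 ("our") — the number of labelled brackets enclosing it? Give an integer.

The word sits inside DET, which is inside NP, inside PP, inside NP, inside PP, inside NP, inside PP, inside NP, inside PP, inside NP, inside S, inside SBAR, inside VP, inside S — 14 brackets in all.

14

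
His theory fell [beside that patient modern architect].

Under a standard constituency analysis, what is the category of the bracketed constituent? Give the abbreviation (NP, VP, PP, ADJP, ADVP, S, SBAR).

PP

The bracketed span "beside that patient modern architect" is headed by "beside", making it a prepositional phrase (PP).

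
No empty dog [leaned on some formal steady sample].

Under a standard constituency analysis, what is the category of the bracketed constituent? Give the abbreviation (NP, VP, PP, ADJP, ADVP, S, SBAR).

The span is built around the verb "leaned" — a verb phrase (VP).

VP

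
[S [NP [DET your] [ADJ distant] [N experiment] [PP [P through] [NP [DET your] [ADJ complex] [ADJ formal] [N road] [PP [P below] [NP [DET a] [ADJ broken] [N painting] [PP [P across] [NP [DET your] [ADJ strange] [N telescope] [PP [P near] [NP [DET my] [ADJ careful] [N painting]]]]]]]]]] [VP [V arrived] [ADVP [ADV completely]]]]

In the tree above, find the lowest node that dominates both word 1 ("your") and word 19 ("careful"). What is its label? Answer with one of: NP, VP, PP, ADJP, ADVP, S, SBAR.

Both words fall inside [NP your distant experiment through your complex formal road below a broken painting across your strange telescope near my careful painting] (words 1–20), and no smaller constituent contains them both. Label: NP.

NP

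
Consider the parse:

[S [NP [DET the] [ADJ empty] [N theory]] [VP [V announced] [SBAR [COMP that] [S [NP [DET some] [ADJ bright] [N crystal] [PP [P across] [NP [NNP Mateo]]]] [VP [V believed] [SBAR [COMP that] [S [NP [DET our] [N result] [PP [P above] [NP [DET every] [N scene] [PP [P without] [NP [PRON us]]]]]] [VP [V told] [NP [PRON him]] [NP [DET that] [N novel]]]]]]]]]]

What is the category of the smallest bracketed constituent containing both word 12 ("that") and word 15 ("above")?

Word 12 lies under S → VP → SBAR → S → VP → SBAR → COMP; word 15 lies under S → VP → SBAR → S → VP → SBAR → S → NP → PP → P. The lowest shared node is the SBAR.

SBAR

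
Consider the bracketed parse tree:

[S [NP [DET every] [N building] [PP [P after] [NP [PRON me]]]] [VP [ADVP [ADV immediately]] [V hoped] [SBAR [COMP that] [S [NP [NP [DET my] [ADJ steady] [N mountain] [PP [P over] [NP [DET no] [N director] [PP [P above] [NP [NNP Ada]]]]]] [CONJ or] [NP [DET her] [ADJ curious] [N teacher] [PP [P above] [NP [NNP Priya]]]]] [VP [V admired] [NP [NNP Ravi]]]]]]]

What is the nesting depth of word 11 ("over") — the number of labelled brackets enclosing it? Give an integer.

8

The word sits inside P, which is inside PP, inside NP, inside NP, inside S, inside SBAR, inside VP, inside S — 8 brackets in all.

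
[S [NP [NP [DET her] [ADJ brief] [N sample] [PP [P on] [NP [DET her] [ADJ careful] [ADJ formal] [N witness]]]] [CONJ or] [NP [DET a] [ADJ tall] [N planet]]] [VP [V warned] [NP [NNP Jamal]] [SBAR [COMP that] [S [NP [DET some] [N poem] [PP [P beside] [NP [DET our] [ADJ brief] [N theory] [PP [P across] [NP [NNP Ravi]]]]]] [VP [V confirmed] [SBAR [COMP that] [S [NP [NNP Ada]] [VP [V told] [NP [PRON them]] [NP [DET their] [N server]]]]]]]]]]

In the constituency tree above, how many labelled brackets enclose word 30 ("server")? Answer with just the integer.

10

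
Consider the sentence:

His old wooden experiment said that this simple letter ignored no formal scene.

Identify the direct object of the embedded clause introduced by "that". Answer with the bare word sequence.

no formal scene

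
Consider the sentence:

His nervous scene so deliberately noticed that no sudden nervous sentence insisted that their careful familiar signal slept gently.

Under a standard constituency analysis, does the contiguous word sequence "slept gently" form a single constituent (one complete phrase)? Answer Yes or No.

Yes

The sequence corresponds to a single VP node — the verb phrase "slept gently".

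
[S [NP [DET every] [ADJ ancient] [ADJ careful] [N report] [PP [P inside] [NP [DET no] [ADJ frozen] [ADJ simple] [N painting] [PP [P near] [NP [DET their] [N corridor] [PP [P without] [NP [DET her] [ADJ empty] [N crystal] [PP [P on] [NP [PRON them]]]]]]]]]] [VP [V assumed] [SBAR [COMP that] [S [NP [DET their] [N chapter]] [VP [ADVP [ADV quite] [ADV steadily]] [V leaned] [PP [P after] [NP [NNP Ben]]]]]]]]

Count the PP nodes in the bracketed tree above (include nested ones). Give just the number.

Scanning left to right, an opening `[PP` appears at word positions 5, 10, 13, 17, 26 — 5 in total.

5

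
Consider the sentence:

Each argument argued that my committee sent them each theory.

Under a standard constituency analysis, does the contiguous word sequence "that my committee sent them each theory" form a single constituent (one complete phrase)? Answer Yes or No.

Yes

The sequence corresponds to a single SBAR node — the subordinate clause "that my committee sent them each theory".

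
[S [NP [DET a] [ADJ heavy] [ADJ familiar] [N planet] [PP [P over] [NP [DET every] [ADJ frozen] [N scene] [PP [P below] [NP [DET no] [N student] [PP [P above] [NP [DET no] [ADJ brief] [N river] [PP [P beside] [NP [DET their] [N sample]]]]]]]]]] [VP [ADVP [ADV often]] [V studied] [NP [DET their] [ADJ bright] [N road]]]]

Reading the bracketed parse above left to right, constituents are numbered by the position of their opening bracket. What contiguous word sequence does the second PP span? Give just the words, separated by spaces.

below no student above no brief river beside their sample

In left-to-right order the PP constituents are "over every frozen scene below no student above no brief river beside their sample"; "below no student above no brief river beside their sample"; "above no brief river beside their sample"; "beside their sample". Number 2 is "below no student above no brief river beside their sample".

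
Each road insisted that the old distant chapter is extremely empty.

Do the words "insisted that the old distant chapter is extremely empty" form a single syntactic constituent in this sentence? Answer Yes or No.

"insisted that the old distant chapter is extremely empty" is exactly the verb phrase [VP insisted that the old distant chapter is extremely empty], a complete constituent.

Yes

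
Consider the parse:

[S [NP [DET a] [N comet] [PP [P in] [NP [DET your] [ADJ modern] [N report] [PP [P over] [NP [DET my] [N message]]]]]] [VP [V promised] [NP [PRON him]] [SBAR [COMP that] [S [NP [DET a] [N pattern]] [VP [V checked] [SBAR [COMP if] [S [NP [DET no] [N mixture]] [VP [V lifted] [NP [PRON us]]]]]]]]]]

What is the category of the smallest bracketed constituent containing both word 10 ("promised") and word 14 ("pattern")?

VP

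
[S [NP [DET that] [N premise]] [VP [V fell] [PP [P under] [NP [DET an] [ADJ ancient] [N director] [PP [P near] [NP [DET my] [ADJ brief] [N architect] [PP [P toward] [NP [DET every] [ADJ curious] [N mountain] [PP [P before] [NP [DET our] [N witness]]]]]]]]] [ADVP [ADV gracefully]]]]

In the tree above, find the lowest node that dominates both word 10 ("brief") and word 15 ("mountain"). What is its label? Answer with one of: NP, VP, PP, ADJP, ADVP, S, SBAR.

NP

Both words fall inside [NP my brief architect toward every curious mountain before our witness] (words 9–18), and no smaller constituent contains them both. Label: NP.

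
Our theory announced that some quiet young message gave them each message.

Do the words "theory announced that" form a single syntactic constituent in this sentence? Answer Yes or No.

No

"theory" belongs to the noun phrase "our theory" while "that" belongs to the verb phrase "announced that some quiet young message gave them each message"; a span that runs across that boundary is not a single phrase.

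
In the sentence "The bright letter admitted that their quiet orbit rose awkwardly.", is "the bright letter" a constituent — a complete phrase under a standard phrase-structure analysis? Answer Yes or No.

"the bright letter" is exactly the noun phrase [NP the bright letter], a complete constituent.

Yes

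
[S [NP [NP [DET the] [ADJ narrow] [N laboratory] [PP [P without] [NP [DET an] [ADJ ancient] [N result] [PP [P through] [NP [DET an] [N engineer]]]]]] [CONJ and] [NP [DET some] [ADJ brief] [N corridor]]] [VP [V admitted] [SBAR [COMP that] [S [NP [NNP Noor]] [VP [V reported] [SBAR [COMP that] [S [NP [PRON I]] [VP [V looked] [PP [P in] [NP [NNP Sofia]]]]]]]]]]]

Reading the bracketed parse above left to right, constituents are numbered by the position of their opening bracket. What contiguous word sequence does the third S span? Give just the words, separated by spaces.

I looked in Sofia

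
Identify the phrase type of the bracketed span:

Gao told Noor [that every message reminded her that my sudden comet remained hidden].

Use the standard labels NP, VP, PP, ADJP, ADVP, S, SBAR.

The bracketed span "that every message reminded her that my sudden comet remained hidden" is headed by "that", making it a subordinate clause (SBAR).

SBAR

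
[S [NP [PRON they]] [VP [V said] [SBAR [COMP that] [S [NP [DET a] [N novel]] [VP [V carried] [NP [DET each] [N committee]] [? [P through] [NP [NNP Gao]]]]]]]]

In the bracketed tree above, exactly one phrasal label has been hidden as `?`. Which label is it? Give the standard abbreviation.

PP

A constituent whose immediate children are P 'through', NP is a prepositional phrase: PP.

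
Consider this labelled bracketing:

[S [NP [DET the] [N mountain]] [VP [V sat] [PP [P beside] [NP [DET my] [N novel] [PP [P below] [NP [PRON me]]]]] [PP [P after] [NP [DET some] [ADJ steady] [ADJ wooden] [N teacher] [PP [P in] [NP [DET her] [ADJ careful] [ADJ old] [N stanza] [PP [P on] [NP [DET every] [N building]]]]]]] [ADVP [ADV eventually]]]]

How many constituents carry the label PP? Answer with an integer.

Listing each PP by its span: [PP beside my novel below me]; [PP below me]; [PP after some steady wooden teacher in her careful old stanza on every building]; [PP in her careful old stanza on every building]; [PP on every building] — that makes 5.

5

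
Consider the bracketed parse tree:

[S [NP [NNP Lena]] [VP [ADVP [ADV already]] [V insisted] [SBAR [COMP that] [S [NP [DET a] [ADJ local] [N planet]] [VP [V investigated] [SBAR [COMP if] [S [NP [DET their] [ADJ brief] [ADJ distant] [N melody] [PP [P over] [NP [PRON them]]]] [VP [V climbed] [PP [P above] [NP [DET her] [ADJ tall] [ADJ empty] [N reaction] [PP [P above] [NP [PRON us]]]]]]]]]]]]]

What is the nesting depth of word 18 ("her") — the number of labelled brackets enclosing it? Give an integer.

11

The word sits inside DET, which is inside NP, inside PP, inside VP, inside S, inside SBAR, inside VP, inside S, inside SBAR, inside VP, inside S — 11 brackets in all.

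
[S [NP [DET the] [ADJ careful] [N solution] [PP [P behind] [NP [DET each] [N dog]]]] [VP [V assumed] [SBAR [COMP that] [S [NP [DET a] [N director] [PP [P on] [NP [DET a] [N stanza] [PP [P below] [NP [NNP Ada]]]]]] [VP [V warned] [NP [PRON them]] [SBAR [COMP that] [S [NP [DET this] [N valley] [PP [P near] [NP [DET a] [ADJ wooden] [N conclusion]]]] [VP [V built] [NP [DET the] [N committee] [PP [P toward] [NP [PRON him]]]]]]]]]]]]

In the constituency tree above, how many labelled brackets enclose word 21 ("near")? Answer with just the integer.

The word sits inside P, which is inside PP, inside NP, inside S, inside SBAR, inside VP, inside S, inside SBAR, inside VP, inside S — 10 brackets in all.

10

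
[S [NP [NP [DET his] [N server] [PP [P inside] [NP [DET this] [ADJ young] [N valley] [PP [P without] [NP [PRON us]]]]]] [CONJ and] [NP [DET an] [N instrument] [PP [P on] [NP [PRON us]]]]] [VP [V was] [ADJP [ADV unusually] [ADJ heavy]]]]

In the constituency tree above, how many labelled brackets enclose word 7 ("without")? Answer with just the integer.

Counting open brackets not yet closed at "without": [S [NP [NP [PP [NP [PP [P = 7.

7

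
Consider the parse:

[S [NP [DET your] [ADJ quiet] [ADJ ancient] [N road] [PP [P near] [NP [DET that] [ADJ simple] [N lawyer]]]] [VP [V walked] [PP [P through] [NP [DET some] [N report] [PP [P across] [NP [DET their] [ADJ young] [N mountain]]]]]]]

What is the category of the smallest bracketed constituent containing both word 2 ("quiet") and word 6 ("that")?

NP

Word 2 lies under S → NP → ADJ; word 6 lies under S → NP → PP → NP → DET. The lowest shared node is the NP.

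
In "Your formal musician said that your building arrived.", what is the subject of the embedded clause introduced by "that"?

The subject of the embedded clause introduced by "that" is the NP immediately before the verb "arrived": "your building".

your building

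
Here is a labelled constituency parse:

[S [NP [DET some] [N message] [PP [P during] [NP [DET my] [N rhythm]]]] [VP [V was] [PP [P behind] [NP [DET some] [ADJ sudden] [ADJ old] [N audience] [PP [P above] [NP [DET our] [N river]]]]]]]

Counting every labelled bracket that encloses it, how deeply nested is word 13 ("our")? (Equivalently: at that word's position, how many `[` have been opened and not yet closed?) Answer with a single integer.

7

Path from the root down to the word: S → VP → PP → NP → PP → NP → DET. That is 7 enclosing brackets.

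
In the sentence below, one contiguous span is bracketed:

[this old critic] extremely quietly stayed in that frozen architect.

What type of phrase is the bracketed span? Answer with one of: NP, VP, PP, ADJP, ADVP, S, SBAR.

"critic" is the head of the bracketed span, so the span is a noun phrase: NP.

NP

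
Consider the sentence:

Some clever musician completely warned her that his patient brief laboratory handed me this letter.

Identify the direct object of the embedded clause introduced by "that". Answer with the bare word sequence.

"handed" heads the VP of the embedded clause introduced by "that", and "this letter" is its direct object.

this letter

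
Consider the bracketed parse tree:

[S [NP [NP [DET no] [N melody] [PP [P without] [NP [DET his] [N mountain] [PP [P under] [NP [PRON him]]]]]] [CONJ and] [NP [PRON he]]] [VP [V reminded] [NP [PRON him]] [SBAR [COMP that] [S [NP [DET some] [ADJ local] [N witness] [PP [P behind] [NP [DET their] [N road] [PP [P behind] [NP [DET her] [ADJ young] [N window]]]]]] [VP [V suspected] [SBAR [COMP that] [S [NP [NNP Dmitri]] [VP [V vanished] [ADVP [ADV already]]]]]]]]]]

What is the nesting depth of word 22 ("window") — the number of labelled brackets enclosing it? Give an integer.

10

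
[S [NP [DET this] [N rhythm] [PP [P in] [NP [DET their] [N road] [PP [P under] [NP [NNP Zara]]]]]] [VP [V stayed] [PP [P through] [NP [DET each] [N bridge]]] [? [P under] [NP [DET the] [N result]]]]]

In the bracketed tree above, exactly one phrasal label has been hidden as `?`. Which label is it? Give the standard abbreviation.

The `?` node immediately contains: P 'under', NP. That is the internal structure of a prepositional phrase, so the label is PP.

PP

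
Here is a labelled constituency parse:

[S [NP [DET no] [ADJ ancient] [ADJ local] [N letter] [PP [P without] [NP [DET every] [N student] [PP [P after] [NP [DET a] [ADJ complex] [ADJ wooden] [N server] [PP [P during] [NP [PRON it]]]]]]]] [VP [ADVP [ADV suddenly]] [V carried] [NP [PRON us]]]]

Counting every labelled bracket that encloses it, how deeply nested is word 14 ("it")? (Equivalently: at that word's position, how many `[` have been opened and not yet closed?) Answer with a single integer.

9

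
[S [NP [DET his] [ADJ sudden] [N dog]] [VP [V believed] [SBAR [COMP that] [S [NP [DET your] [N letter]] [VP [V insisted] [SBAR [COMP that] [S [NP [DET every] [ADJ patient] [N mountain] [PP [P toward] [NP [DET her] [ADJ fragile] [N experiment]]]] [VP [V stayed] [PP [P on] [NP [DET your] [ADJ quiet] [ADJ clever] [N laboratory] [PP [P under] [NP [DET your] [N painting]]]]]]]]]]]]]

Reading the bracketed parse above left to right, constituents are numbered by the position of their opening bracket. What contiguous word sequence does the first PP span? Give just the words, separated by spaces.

toward her fragile experiment

In left-to-right order the PP constituents are "toward her fragile experiment"; "on your quiet clever laboratory under your painting"; "under your painting". Number 1 is "toward her fragile experiment".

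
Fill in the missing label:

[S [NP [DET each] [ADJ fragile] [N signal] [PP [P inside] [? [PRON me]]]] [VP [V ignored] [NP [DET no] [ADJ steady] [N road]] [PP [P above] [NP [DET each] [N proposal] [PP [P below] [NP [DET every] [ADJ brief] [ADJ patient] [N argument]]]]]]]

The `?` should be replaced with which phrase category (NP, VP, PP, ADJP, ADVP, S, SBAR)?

NP

The `?` node immediately contains: PRON 'me'. That is the internal structure of a noun phrase, so the label is NP.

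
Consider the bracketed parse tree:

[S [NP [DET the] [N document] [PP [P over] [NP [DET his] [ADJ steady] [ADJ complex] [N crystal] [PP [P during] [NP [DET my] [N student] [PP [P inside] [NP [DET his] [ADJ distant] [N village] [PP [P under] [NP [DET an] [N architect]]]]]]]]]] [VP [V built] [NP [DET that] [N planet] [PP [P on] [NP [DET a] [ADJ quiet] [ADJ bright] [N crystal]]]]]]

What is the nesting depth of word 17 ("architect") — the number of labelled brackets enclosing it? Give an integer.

11

Path from the root down to the word: S → NP → PP → NP → PP → NP → PP → NP → PP → NP → N. That is 11 enclosing brackets.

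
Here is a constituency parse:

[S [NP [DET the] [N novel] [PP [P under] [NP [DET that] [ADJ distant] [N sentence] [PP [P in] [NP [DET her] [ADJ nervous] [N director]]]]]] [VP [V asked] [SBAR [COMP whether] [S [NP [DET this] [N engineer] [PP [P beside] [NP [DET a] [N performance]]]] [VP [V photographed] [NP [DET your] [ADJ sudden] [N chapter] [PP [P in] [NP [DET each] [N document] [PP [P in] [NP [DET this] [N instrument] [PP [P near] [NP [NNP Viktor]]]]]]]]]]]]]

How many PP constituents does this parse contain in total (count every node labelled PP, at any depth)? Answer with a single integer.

6

The PP constituents are: [PP under that distant sentence in her nervous director]; [PP in her nervous director]; [PP beside a performance]; [PP in each document in this instrument near Viktor]; [PP in this instrument near Viktor]; [PP near Viktor]. Total: 6.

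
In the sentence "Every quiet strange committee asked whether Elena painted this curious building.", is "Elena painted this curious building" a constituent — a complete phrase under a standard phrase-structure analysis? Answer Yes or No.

These words form the whole clause headed by "painted", so yes — one constituent.

Yes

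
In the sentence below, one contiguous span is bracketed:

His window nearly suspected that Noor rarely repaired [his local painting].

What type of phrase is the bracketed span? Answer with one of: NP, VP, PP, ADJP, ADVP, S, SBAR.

NP

The bracketed span "his local painting" is headed by "painting", making it a noun phrase (NP).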